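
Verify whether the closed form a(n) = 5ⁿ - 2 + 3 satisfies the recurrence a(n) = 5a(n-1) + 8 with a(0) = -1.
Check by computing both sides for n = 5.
From the recurrence with a(0) = -1:
  a(0) = -1, a(1) = 3, a(2) = 23, a(3) = 123, a(4) = 623, a(5) = 3123
  so the recurrence gives a(5) = 3123.
From the proposed closed form a(n) = 5ⁿ - 2 + 3:
  a(5) = 3126.
The recurrence gives 3123 but the closed form gives 3126, so the closed form does not satisfy the recurrence.

No, the closed form is incorrect.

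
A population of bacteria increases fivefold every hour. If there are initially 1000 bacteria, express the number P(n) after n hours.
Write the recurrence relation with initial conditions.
Each hour multiplies the count by 5, so the count after n hours depends only on the count after n-1 hours: P(n) = 5 × P(n-1). The starting count gives P(0) = 1000.
Unrolling n times gives the closed form P(n) = 1000 × 5ⁿ.

P(n) = 5 × P(n-1), P(0) = 1000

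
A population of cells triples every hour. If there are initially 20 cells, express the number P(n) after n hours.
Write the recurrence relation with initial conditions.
Each hour multiplies the count by 3, so the count after n hours depends only on the count after n-1 hours: P(n) = 3 × P(n-1). The starting count gives P(0) = 20.
Unrolling n times gives the closed form P(n) = 20 × 3ⁿ.

P(n) = 3 × P(n-1), P(0) = 20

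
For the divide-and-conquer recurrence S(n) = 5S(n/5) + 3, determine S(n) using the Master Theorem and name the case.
Master Theorem template: S(n) = a·S(n/b) + f(n).
Here: a=5, b=5, f(n)=3
Compute log_b(a) = log_5(5) = 1.
f(n) = 3 = O(n^(1-ε)) with ε = 1. Case 1: S(n) = Θ(n^log_b(a)) = Θ(n).

Case 1: S(n) = Θ(n)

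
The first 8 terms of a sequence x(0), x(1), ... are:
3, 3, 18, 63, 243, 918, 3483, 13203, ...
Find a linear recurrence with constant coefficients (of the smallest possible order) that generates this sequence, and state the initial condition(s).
Look for the lowest-order linear relation among consecutive terms.
Observation: x(n) - 3·x(n-1) - (3)·x(n-2) = 0 holds for the shown terms, and no order-1 relation x(n) = α·x(n-1) + β fits.
Check at n=3: 3·18 + (3)·3 = 63. ✓

x(n) = 3x(n-1) + 3x(n-2), x(0) = 3, x(1) = 3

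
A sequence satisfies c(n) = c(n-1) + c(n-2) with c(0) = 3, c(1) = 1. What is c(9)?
Computing the sequence terms:
3, 1, 4, 5, 9, 14, 23, 37, 60, 97

97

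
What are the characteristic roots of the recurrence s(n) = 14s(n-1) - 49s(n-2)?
Substitute s(n) = rⁿ and divide through by rⁿ⁻²: r² - 14r + 49 = 0
Factor: (r - 7)² = 0, so r = 7 (double root).
General solution: s(n) = (A + Bn)·7ⁿ

Characteristic: r² - 14r + 49 = 0, Roots: r = 7 (double root)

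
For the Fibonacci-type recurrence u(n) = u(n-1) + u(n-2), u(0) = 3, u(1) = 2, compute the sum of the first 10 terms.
Computing the sequence terms: 3, 2, 5, 7, 12, 19, 31, 50, 81, 131
Adding these values together:

341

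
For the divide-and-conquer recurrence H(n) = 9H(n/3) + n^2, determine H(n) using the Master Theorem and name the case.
Master Theorem template: H(n) = a·H(n/b) + f(n).
Here: a=9, b=3, f(n)=n^2
Compute log_b(a) = log_3(9) = 2.
f(n) = n^2 = Θ(n^2). Case 2: H(n) = Θ(n^2 log n).

Case 2: H(n) = Θ(n^2 log n)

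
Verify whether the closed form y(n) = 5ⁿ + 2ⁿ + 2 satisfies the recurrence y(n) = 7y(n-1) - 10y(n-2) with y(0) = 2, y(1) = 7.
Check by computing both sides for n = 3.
From the recurrence with y(0) = 2, y(1) = 7:
  y(0) = 2, y(1) = 7, y(2) = 29, y(3) = 133
  so the recurrence gives y(3) = 133.
From the proposed closed form y(n) = 5ⁿ + 2ⁿ + 2:
  y(3) = 135.
The recurrence gives 133 but the closed form gives 135, so the closed form does not satisfy the recurrence.

No, the closed form is incorrect.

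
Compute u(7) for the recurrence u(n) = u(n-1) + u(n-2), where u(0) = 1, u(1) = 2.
Computing the sequence terms:
1, 2, 3, 5, 8, 13, 21, 34

34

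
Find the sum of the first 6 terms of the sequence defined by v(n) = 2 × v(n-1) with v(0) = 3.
Computing the sequence terms: 3, 6, 12, 24, 48, 96
Adding these values together:

189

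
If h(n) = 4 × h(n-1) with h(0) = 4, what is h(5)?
Computing step by step:
h(0) = 4
h(1) = 4 × 4 = 16
h(2) = 4 × 16 = 64
h(3) = 4 × 64 = 256
h(4) = 4 × 256 = 1024
h(5) = 4 × 1024 = 4096

4096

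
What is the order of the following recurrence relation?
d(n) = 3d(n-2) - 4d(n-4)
The order is the largest lag k for which d(n-k) appears. Here the deepest term is d(n-4), so the order is 4.

Order 4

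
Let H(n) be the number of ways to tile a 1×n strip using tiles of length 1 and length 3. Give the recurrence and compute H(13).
Condition on the last tile: it has length 1 (leaving a 1×(n-1) strip) or length 3 (leaving a 1×(n-3) strip), so H(n) = H(n-1) + H(n-3) (order-3 linear recurrence).
For 0 ≤ i < 3 only unit tiles fit, so H(i) = 1.
Iterating the recurrence: H(3) = 2, H(4) = 3, H(5) = 4, H(6) = 6, H(7) = 9, H(8) = 13, H(9) = 19, H(10) = 28, H(11) = 41, H(12) = 60, H(13) = 88.

H(n) = H(n-1) + H(n-3), with H(i) = 1 for 0 ≤ i < 3; H(13) = 88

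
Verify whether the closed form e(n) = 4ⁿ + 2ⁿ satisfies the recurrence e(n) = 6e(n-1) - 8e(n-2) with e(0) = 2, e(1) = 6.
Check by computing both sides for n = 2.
From the recurrence with e(0) = 2, e(1) = 6:
  e(0) = 2, e(1) = 6, e(2) = 20
  so the recurrence gives e(2) = 20.
From the proposed closed form e(n) = 4ⁿ + 2ⁿ:
  e(2) = 20.
Both sides give 20 at n = 2, and the initial condition(s) match, so the closed form is consistent.

Yes, the closed form is correct.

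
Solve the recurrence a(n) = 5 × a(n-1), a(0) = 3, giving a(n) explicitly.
Recurrence: a(n) = 5 × a(n-1), initial: a(0) = 3.
Each term is 5 times the previous, so this is geometric with ratio 5. After n steps: a(n) = a(0)·5ⁿ = 3·5ⁿ.

a(n) = 3·5ⁿ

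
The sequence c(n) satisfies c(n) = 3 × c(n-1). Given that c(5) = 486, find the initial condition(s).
In general c(n) = 3ⁿ · c(0). At n = 5: c(0) = c(5) / 3^5 = 486 / 243 = 2.

c(0) = 2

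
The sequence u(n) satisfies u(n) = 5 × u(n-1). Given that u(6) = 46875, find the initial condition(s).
In general u(n) = 5ⁿ · u(0). At n = 6: u(0) = u(6) / 5^6 = 46875 / 15625 = 3.

u(0) = 3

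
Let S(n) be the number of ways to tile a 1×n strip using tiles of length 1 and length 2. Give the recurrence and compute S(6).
Condition on the last tile: it has length 1 (leaving a 1×(n-1) strip) or length 2 (leaving a 1×(n-2) strip), so S(n) = S(n-1) + S(n-2) (order-2 linear recurrence).
For 0 ≤ i < 2 only unit tiles fit, so S(i) = 1.
Iterating the recurrence: S(2) = 2, S(3) = 3, S(4) = 5, S(5) = 8, S(6) = 13.

S(n) = S(n-1) + S(n-2), with S(i) = 1 for 0 ≤ i < 2; S(6) = 13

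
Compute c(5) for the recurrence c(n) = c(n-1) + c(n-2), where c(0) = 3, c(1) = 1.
Computing the sequence terms:
3, 1, 4, 5, 9, 14

14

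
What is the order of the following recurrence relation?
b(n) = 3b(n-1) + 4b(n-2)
The order is the largest lag k for which b(n-k) appears. Here the deepest term is b(n-2), so the order is 2.

Order 2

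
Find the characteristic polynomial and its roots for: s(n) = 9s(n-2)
Substitute s(n) = rⁿ and divide through by rⁿ⁻²: r² - 9 = 0
Factor: (r - 3)(r + 3) = 0, so r = 3, -3.
General solution: s(n) = A·3ⁿ + B·(-3)ⁿ

Characteristic: r² - 9 = 0, Roots: r = 3, -3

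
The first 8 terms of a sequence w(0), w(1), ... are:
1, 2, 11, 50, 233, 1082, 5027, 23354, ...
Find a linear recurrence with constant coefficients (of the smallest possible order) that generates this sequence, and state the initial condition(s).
Look for the lowest-order linear relation among consecutive terms.
Observation: w(n) - 4·w(n-1) - (3)·w(n-2) = 0 holds for the shown terms, and no order-1 relation w(n) = α·w(n-1) + β fits.
Check at n=3: 4·11 + (3)·2 = 50. ✓

w(n) = 4w(n-1) + 3w(n-2), w(0) = 1, w(1) = 2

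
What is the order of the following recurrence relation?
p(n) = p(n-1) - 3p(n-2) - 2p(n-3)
The order is the largest lag k for which p(n-k) appears. Here the deepest term is p(n-3), so the order is 3.

Order 3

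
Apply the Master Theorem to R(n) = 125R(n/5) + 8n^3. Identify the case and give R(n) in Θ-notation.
Master Theorem template: R(n) = a·R(n/b) + f(n).
Here: a=125, b=5, f(n)=8n^3
Compute log_b(a) = log_5(125) = 3.
f(n) = 8n^3 = Θ(n^3). Case 2: R(n) = Θ(n^3 log n).

Case 2: R(n) = Θ(n^3 log n)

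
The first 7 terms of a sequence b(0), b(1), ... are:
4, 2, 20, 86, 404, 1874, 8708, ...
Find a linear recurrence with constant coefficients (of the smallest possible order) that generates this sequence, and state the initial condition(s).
Look for the lowest-order linear relation among consecutive terms.
Observation: b(n) - 4·b(n-1) - (3)·b(n-2) = 0 holds for the shown terms, and no order-1 relation b(n) = α·b(n-1) + β fits.
Check at n=3: 4·20 + (3)·2 = 86. ✓

b(n) = 4b(n-1) + 3b(n-2), b(0) = 4, b(1) = 2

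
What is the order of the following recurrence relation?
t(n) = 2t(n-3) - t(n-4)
The order is the largest lag k for which t(n-k) appears. Here the deepest term is t(n-4), so the order is 4.

Order 4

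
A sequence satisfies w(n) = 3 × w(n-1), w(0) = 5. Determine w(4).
Computing step by step:
w(0) = 5
w(1) = 3 × 5 = 15
w(2) = 3 × 15 = 45
w(3) = 3 × 45 = 135
w(4) = 3 × 135 = 405

405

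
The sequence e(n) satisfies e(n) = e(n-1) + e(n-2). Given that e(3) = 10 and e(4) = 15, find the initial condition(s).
Work backwards using e(k) = e(k+2) - e(k+1):
e(2) = e(4) - e(3) = 15 - 10 = 5
e(1) = e(3) - e(2) = 10 - 5 = 5
e(0) = e(2) - e(1) = 5 - 5 = 0

e(0) = 0, e(1) = 5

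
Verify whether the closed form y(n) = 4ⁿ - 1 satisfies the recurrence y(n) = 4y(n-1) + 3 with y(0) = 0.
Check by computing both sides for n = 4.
From the recurrence with y(0) = 0:
  y(0) = 0, y(1) = 3, y(2) = 15, y(3) = 63, y(4) = 255
  so the recurrence gives y(4) = 255.
From the proposed closed form y(n) = 4ⁿ - 1:
  y(4) = 255.
Both sides give 255 at n = 4, and the initial condition(s) match, so the closed form is consistent.

Yes, the closed form is correct.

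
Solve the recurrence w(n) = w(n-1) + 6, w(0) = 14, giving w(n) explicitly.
Recurrence: w(n) = w(n-1) + 6, initial: w(0) = 14.
Each step adds 6, so w(n) = w(0) + 6n = 6n + 14.

w(n) = 6n + 14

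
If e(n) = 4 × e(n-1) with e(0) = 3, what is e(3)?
Computing step by step:
e(0) = 3
e(1) = 4 × 3 = 12
e(2) = 4 × 12 = 48
e(3) = 4 × 48 = 192

192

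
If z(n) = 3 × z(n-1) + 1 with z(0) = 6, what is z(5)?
Computing step by step:
z(0) = 6
z(1) = 3 × 6 + 1 = 19
z(2) = 3 × 19 + 1 = 58
z(3) = 3 × 58 + 1 = 175
z(4) = 3 × 175 + 1 = 526
z(5) = 3 × 526 + 1 = 1579

1579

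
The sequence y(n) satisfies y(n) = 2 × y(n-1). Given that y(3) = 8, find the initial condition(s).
In general y(n) = 2ⁿ · y(0). At n = 3: y(0) = y(3) / 2^3 = 8 / 8 = 1.

y(0) = 1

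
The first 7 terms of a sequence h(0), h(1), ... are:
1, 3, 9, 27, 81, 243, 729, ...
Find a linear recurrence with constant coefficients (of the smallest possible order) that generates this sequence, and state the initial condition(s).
Look for the lowest-order linear relation among consecutive terms.
Observation: each term is 3× the previous.
Check at n=2: 3·3 = 9. ✓

h(n) = 3 × h(n-1), h(0) = 1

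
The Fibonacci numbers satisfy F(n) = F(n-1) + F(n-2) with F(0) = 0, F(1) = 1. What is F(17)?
Computing the sequence terms:
0, 1, 1, 2, 3, 5, 8, 13, 21, 34, 55, 89, 144, 233, 377, 610, 987, 1597

1597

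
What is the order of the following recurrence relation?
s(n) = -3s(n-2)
The order is the largest lag k for which s(n-k) appears. Here the deepest term is s(n-2), so the order is 2.

Order 2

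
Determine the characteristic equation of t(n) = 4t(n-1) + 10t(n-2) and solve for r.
Substitute t(n) = rⁿ and divide through by rⁿ⁻²: r² - 4r - 10 = 0
Discriminant: 4² + 4·10 = 56, not a perfect square, so by the quadratic formula r = (4 ± √56)/2.
General solution: t(n) = A·r₁ⁿ + B·r₂ⁿ where r₁,r₂ = (4 ± √56)/2

Characteristic: r² - 4r - 10 = 0, Roots: r = (4 ± √56)/2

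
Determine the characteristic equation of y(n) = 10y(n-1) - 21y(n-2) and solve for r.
Substitute y(n) = rⁿ and divide through by rⁿ⁻²: r² - 10r + 21 = 0
Factor: (r - 7)(r - 3) = 0, so r = 7, 3.
General solution: y(n) = A·7ⁿ + B·3ⁿ

Characteristic: r² - 10r + 21 = 0, Roots: r = 7, 3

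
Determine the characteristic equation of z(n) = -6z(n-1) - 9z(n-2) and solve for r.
Substitute z(n) = rⁿ and divide through by rⁿ⁻²: r² + 6r + 9 = 0
Factor: (r + 3)² = 0, so r = -3 (double root).
General solution: z(n) = (A + Bn)·(-3)ⁿ

Characteristic: r² + 6r + 9 = 0, Roots: r = -3 (double root)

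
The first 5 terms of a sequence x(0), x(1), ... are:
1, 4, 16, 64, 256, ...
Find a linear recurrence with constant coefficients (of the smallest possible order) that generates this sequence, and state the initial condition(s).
Look for the lowest-order linear relation among consecutive terms.
Observation: each term is 4× the previous.
Check at n=2: 4·4 = 16. ✓

x(n) = 4 × x(n-1), x(0) = 1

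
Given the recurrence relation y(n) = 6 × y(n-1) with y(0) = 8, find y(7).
Computing step by step:
y(0) = 8
y(1) = 6 × 8 = 48
y(2) = 6 × 48 = 288
y(3) = 6 × 288 = 1728
y(4) = 6 × 1728 = 10368
y(5) = 6 × 10368 = 62208
y(6) = 6 × 62208 = 373248
y(7) = 6 × 373248 = 2239488

2239488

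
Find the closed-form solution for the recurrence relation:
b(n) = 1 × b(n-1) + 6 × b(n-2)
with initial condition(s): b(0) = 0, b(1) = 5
Recurrence: b(n) = 1 × b(n-1) + 6 × b(n-2), initial: b(0) = 0, b(1) = 5.
Characteristic equation: r² - 1r - 6 = 0, which factors as (r - 3)(r + 2) = 0, so r = 3, -2. General solution b(n) = A·3ⁿ + B·(-2)ⁿ. From b(0) = 0: A + B = 0. From b(1) = 5: 3A - 2B = 5. Solving gives A = 1, B = -1.

b(n) = 3ⁿ - (-2)ⁿ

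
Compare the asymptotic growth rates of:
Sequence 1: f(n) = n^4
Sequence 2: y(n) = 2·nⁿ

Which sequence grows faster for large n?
Comparing growth rates:
Growth-rate hierarchy: log n ≺ any polynomial ≺ any exponential cⁿ (c>1) ≺ n! ≺ nⁿ.
super-exponential nⁿ dominates polynomial degree 4 asymptotically.

y(n) grows faster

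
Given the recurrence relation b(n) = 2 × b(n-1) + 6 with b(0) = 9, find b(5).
Computing step by step:
b(0) = 9
b(1) = 2 × 9 + 6 = 24
b(2) = 2 × 24 + 6 = 54
b(3) = 2 × 54 + 6 = 114
b(4) = 2 × 114 + 6 = 234
b(5) = 2 × 234 + 6 = 474

474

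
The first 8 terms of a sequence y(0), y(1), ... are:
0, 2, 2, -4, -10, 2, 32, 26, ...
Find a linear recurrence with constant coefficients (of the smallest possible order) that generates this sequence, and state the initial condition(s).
Look for the lowest-order linear relation among consecutive terms.
Observation: y(n) - 1·y(n-1) - (-3)·y(n-2) = 0 holds for the shown terms, and no order-1 relation y(n) = α·y(n-1) + β fits.
Check at n=3: 1·2 + (-3)·2 = -4. ✓

y(n) = y(n-1) - 3y(n-2), y(0) = 0, y(1) = 2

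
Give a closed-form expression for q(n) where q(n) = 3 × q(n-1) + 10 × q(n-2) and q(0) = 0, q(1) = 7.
Recurrence: q(n) = 3 × q(n-1) + 10 × q(n-2), initial: q(0) = 0, q(1) = 7.
Characteristic equation: r² - 3r - 10 = 0, which factors as (r - 5)(r + 2) = 0, so r = 5, -2. General solution q(n) = A·5ⁿ + B·(-2)ⁿ. From q(0) = 0: A + B = 0. From q(1) = 7: 5A - 2B = 7. Solving gives A = 1, B = -1.

q(n) = 5ⁿ - (-2)ⁿ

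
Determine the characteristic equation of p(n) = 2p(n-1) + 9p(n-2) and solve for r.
Substitute p(n) = rⁿ and divide through by rⁿ⁻²: r² - 2r - 9 = 0
Discriminant: 2² + 4·9 = 40, not a perfect square, so by the quadratic formula r = (2 ± √40)/2.
General solution: p(n) = A·r₁ⁿ + B·r₂ⁿ where r₁,r₂ = (2 ± √40)/2

Characteristic: r² - 2r - 9 = 0, Roots: r = (2 ± √40)/2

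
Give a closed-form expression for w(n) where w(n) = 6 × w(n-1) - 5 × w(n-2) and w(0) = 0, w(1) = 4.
Recurrence: w(n) = 6 × w(n-1) - 5 × w(n-2), initial: w(0) = 0, w(1) = 4.
Characteristic equation: r² - 6r + 5 = 0, which factors as (r - 5)(r - 1) = 0, so r = 5, 1. General solution w(n) = A·5ⁿ + B·1ⁿ. From w(0) = 0: A + B = 0. From w(1) = 4: 5A + 1B = 4. Solving gives A = 1, B = -1.

w(n) = 5ⁿ - 1ⁿ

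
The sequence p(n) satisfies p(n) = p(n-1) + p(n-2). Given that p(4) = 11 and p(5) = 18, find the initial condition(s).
Work backwards using p(k) = p(k+2) - p(k+1):
p(3) = p(5) - p(4) = 18 - 11 = 7
p(2) = p(4) - p(3) = 11 - 7 = 4
p(1) = p(3) - p(2) = 7 - 4 = 3
p(0) = p(2) - p(1) = 4 - 3 = 1

p(0) = 1, p(1) = 3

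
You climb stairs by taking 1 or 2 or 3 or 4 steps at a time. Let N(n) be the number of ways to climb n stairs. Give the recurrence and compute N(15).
Condition on the size of the last step (1 to 4): before it there were n-1, …, n-4 stairs climbed, and these cases are disjoint, so N(n) = N(n-1) + N(n-2) + N(n-3) + N(n-4) (order-4 linear recurrence).
Initial conditions by direct count (compositions of i into parts ≤ 4): N(1) = 1; N(2) = 2; N(3) = 4; N(4) = 8.
Iterating the recurrence: N(5) = 15, N(6) = 29, N(7) = 56, N(8) = 108, N(9) = 208, N(10) = 401, N(11) = 773, N(12) = 1490, N(13) = 2872, N(14) = 5536, N(15) = 10671.

N(n) = N(n-1) + N(n-2) + N(n-3) + N(n-4), N(1) = 1, N(2) = 2, N(3) = 4, N(4) = 8; N(15) = 10671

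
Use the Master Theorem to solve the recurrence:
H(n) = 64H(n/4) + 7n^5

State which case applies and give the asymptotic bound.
Master Theorem template: H(n) = a·H(n/b) + f(n).
Here: a=64, b=4, f(n)=7n^5
Compute log_b(a) = log_4(64) = 3.
f(n) = 7n^5 = Ω(n^(3+ε)) with ε = 2, and the regularity condition holds (a·f(n/b) = (a/b^5)·f(n) with a/b^5 = 4^-2 < 1). Case 3: H(n) = Θ(f(n)) = Θ(n^5).

Case 3: H(n) = Θ(n^5)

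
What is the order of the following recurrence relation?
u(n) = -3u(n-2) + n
The order is the largest lag k for which u(n-k) appears. Here the deepest term is u(n-2) (the n term is non-homogeneous and does not affect the order), so the order is 2.

Order 2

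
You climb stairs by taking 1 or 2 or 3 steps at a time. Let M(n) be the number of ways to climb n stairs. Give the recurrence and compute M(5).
Condition on the size of the last step (1 to 3): before it there were n-1, …, n-3 stairs climbed, and these cases are disjoint, so M(n) = M(n-1) + M(n-2) + M(n-3) (order-3 linear recurrence).
Initial conditions by direct count (compositions of i into parts ≤ 3): M(1) = 1; M(2) = 2; M(3) = 4.
Iterating the recurrence: M(4) = 7, M(5) = 13.

M(n) = M(n-1) + M(n-2) + M(n-3), M(1) = 1, M(2) = 2, M(3) = 4; M(5) = 13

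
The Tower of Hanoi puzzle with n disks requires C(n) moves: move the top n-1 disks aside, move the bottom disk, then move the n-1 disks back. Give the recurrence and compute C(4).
Moving n disks = move the top n-1 disks aside (C(n-1) moves) + move the largest disk (1 move) + move the n-1 disks back on top (C(n-1) moves), so C(n) = 2C(n-1) + 1, with C(1) = 1 (a single disk takes one move).
First terms: 1, 3, 7, 15, … — each is one less than a power of 2. Indeed C(n) + 1 = 2(C(n-1) + 1) with C(1) + 1 = 2, so C(n) + 1 = 2ⁿ and C(n) = 2ⁿ - 1.
Hence C(4) = 2^4 - 1 = 16 - 1 = 15.

C(n) = 2C(n-1) + 1, C(1) = 1; C(4) = 15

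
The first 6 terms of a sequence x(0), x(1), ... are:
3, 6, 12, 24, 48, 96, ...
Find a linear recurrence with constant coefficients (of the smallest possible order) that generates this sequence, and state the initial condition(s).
Look for the lowest-order linear relation among consecutive terms.
Observation: each term is 2× the previous.
Check at n=2: 2·6 = 12. ✓

x(n) = 2 × x(n-1), x(0) = 3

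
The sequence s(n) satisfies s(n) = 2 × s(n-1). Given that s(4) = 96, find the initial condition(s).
In general s(n) = 2ⁿ · s(0). At n = 4: s(0) = s(4) / 2^4 = 96 / 16 = 6.

s(0) = 6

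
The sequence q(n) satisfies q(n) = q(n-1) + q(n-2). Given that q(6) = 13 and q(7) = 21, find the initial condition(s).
Work backwards using q(k) = q(k+2) - q(k+1):
q(5) = q(7) - q(6) = 21 - 13 = 8
q(4) = q(6) - q(5) = 13 - 8 = 5
q(3) = q(5) - q(4) = 8 - 5 = 3
q(2) = q(4) - q(3) = 5 - 3 = 2
q(1) = q(3) - q(2) = 3 - 2 = 1
q(0) = q(2) - q(1) = 2 - 1 = 1

q(0) = 1, q(1) = 1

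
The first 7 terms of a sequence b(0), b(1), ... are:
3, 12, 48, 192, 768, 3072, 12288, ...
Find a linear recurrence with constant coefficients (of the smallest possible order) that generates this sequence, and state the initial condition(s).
Look for the lowest-order linear relation among consecutive terms.
Observation: each term is 4× the previous.
Check at n=2: 4·12 = 48. ✓

b(n) = 4 × b(n-1), b(0) = 3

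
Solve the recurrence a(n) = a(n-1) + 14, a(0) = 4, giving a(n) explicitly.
Recurrence: a(n) = a(n-1) + 14, initial: a(0) = 4.
Each step adds 14, so a(n) = a(0) + 14n = 14n + 4.

a(n) = 14n + 4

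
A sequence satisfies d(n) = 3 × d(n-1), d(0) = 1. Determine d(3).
Computing step by step:
d(0) = 1
d(1) = 3 × 1 = 3
d(2) = 3 × 3 = 9
d(3) = 3 × 9 = 27

27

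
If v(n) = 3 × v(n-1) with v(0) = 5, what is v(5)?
Computing step by step:
v(0) = 5
v(1) = 3 × 5 = 15
v(2) = 3 × 15 = 45
v(3) = 3 × 45 = 135
v(4) = 3 × 135 = 405
v(5) = 3 × 405 = 1215

1215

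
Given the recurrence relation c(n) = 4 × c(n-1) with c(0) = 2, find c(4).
Computing step by step:
c(0) = 2
c(1) = 4 × 2 = 8
c(2) = 4 × 8 = 32
c(3) = 4 × 32 = 128
c(4) = 4 × 128 = 512

512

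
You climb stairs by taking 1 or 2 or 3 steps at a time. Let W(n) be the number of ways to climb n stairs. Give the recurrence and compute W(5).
Condition on the size of the last step (1 to 3): before it there were n-1, …, n-3 stairs climbed, and these cases are disjoint, so W(n) = W(n-1) + W(n-2) + W(n-3) (order-3 linear recurrence).
Initial conditions by direct count (compositions of i into parts ≤ 3): W(1) = 1; W(2) = 2; W(3) = 4.
Iterating the recurrence: W(4) = 7, W(5) = 13.

W(n) = W(n-1) + W(n-2) + W(n-3), W(1) = 1, W(2) = 2, W(3) = 4; W(5) = 13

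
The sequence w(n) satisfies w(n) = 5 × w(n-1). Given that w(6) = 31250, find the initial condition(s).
In general w(n) = 5ⁿ · w(0). At n = 6: w(0) = w(6) / 5^6 = 31250 / 15625 = 2.

w(0) = 2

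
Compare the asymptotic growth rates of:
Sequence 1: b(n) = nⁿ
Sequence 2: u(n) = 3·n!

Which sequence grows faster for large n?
Comparing growth rates:
Growth-rate hierarchy: log n ≺ any polynomial ≺ any exponential cⁿ (c>1) ≺ n! ≺ nⁿ.
super-exponential nⁿ dominates factorial asymptotically.

b(n) grows faster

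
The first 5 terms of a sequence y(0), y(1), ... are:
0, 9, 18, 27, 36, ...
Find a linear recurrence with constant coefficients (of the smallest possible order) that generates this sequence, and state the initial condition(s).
Look for the lowest-order linear relation among consecutive terms.
Observation: consecutive differences are constant (= 9).
Check at n=2: 1·9 + 9 = 18. ✓

y(n) = y(n-1) + 9, y(0) = 0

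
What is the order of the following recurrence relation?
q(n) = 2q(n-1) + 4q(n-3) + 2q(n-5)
The order is the largest lag k for which q(n-k) appears. Here the deepest term is q(n-5), so the order is 5.

Order 5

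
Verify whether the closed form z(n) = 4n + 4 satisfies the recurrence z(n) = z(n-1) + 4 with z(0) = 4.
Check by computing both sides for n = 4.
From the recurrence with z(0) = 4:
  z(0) = 4, z(1) = 8, z(2) = 12, z(3) = 16, z(4) = 20
  so the recurrence gives z(4) = 20.
From the proposed closed form z(n) = 4n + 4:
  z(4) = 20.
Both sides give 20 at n = 4, and the initial condition(s) match, so the closed form is consistent.

Yes, the closed form is correct.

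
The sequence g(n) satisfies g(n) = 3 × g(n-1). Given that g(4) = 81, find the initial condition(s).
In general g(n) = 3ⁿ · g(0). At n = 4: g(0) = g(4) / 3^4 = 81 / 81 = 1.

g(0) = 1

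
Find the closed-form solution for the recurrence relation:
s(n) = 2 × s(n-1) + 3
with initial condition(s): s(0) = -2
Recurrence: s(n) = 2 × s(n-1) + 3, initial: s(0) = -2.
Try s(n) = A·2ⁿ + C. Substituting: A·2ⁿ + C = 2(A·2ⁿ⁻¹ + C) + 3 = A·2ⁿ + 2C + 3, so C = 2C + 3, giving C = -3. Then s(0) = A - 3 = -2 gives A = 1.

s(n) = 2ⁿ - 3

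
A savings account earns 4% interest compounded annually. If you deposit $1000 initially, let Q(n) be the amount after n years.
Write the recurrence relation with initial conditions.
Each year the balance grows by 4%, i.e. is multiplied by 1 + 4/100 = 1.04, so Q(n) = 1.04 × Q(n-1). The initial deposit gives Q(0) = 1000.
Unrolling gives the closed form Q(n) = 1000 × (1.04)ⁿ.

Q(n) = 1.04 × Q(n-1), Q(0) = 1000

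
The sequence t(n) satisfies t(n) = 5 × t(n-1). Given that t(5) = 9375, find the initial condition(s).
In general t(n) = 5ⁿ · t(0). At n = 5: t(0) = t(5) / 5^5 = 9375 / 3125 = 3.

t(0) = 3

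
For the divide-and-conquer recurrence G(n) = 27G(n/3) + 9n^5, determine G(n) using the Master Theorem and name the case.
Master Theorem template: G(n) = a·G(n/b) + f(n).
Here: a=27, b=3, f(n)=9n^5
Compute log_b(a) = log_3(27) = 3.
f(n) = 9n^5 = Ω(n^(3+ε)) with ε = 2, and the regularity condition holds (a·f(n/b) = (a/b^5)·f(n) with a/b^5 = 3^-2 < 1). Case 3: G(n) = Θ(f(n)) = Θ(n^5).

Case 3: G(n) = Θ(n^5)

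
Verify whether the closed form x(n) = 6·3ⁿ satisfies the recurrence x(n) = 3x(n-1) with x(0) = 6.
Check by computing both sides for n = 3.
From the recurrence with x(0) = 6:
  x(0) = 6, x(1) = 18, x(2) = 54, x(3) = 162
  so the recurrence gives x(3) = 162.
From the proposed closed form x(n) = 6·3ⁿ:
  x(3) = 162.
Both sides give 162 at n = 3, and the initial condition(s) match, so the closed form is consistent.

Yes, the closed form is correct.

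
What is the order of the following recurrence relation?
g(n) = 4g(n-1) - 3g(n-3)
The order is the largest lag k for which g(n-k) appears. Here the deepest term is g(n-3), so the order is 3.

Order 3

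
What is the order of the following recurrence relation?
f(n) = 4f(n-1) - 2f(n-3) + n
The order is the largest lag k for which f(n-k) appears. Here the deepest term is f(n-3) (the n term is non-homogeneous and does not affect the order), so the order is 3.

Order 3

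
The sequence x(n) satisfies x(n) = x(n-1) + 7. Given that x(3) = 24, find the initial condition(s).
x(3) = x(0) + 3·7, so x(0) = 24 - 21 = 3.

x(0) = 3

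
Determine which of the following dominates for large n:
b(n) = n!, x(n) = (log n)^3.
Comparing growth rates:
Growth-rate hierarchy: log n ≺ any polynomial ≺ any exponential cⁿ (c>1) ≺ n! ≺ nⁿ.
factorial dominates polylogarithmic (log n)^3 asymptotically.

b(n) grows faster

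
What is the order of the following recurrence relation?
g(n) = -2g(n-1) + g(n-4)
The order is the largest lag k for which g(n-k) appears. Here the deepest term is g(n-4), so the order is 4.

Order 4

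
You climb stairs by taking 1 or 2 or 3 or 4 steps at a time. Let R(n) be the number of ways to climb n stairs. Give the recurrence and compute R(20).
Condition on the size of the last step (1 to 4): before it there were n-1, …, n-4 stairs climbed, and these cases are disjoint, so R(n) = R(n-1) + R(n-2) + R(n-3) + R(n-4) (order-4 linear recurrence).
Initial conditions by direct count (compositions of i into parts ≤ 4): R(1) = 1; R(2) = 2; R(3) = 4; R(4) = 8.
Iterating the recurrence: R(5) = 15, R(6) = 29, R(7) = 56, R(8) = 108, R(9) = 208, R(10) = 401, R(11) = 773, R(12) = 1490, R(13) = 2872, R(14) = 5536, R(15) = 10671, R(16) = 20569, R(17) = 39648, R(18) = 76424, R(19) = 147312, R(20) = 283953.

R(n) = R(n-1) + R(n-2) + R(n-3) + R(n-4), R(1) = 1, R(2) = 2, R(3) = 4, R(4) = 8; R(20) = 283953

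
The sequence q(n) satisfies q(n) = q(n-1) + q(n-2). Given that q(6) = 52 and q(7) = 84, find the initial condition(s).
Work backwards using q(k) = q(k+2) - q(k+1):
q(5) = q(7) - q(6) = 84 - 52 = 32
q(4) = q(6) - q(5) = 52 - 32 = 20
q(3) = q(5) - q(4) = 32 - 20 = 12
q(2) = q(4) - q(3) = 20 - 12 = 8
q(1) = q(3) - q(2) = 12 - 8 = 4
q(0) = q(2) - q(1) = 8 - 4 = 4

q(0) = 4, q(1) = 4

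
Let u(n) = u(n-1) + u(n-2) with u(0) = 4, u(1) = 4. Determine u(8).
Computing the sequence terms:
4, 4, 8, 12, 20, 32, 52, 84, 136

136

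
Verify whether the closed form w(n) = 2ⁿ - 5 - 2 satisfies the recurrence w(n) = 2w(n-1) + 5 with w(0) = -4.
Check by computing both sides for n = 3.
From the recurrence with w(0) = -4:
  w(0) = -4, w(1) = -3, w(2) = -1, w(3) = 3
  so the recurrence gives w(3) = 3.
From the proposed closed form w(n) = 2ⁿ - 5 - 2:
  w(3) = 1.
The recurrence gives 3 but the closed form gives 1, so the closed form does not satisfy the recurrence.

No, the closed form is incorrect.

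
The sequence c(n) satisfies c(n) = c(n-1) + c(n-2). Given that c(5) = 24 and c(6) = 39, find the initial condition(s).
Work backwards using c(k) = c(k+2) - c(k+1):
c(4) = c(6) - c(5) = 39 - 24 = 15
c(3) = c(5) - c(4) = 24 - 15 = 9
c(2) = c(4) - c(3) = 15 - 9 = 6
c(1) = c(3) - c(2) = 9 - 6 = 3
c(0) = c(2) - c(1) = 6 - 3 = 3

c(0) = 3, c(1) = 3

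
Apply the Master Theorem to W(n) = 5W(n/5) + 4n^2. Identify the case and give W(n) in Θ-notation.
Master Theorem template: W(n) = a·W(n/b) + f(n).
Here: a=5, b=5, f(n)=4n^2
Compute log_b(a) = log_5(5) = 1.
f(n) = 4n^2 = Ω(n^(1+ε)) with ε = 1, and the regularity condition holds (a·f(n/b) = (a/b^2)·f(n) with a/b^2 = 5^-1 < 1). Case 3: W(n) = Θ(f(n)) = Θ(n^2).

Case 3: W(n) = Θ(n^2)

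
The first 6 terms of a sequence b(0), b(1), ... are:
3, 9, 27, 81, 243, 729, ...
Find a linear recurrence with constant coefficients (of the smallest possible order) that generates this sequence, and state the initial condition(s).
Look for the lowest-order linear relation among consecutive terms.
Observation: each term is 3× the previous.
Check at n=2: 3·9 = 27. ✓

b(n) = 3 × b(n-1), b(0) = 3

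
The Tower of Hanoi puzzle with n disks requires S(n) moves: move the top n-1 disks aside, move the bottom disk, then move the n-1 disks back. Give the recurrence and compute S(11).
Moving n disks = move the top n-1 disks aside (S(n-1) moves) + move the largest disk (1 move) + move the n-1 disks back on top (S(n-1) moves), so S(n) = 2S(n-1) + 1, with S(1) = 1 (a single disk takes one move).
First terms: 1, 3, 7, 15, 31, 63, … — each is one less than a power of 2. Indeed S(n) + 1 = 2(S(n-1) + 1) with S(1) + 1 = 2, so S(n) + 1 = 2ⁿ and S(n) = 2ⁿ - 1.
Hence S(11) = 2^11 - 1 = 2048 - 1 = 2047.

S(n) = 2S(n-1) + 1, S(1) = 1; S(11) = 2047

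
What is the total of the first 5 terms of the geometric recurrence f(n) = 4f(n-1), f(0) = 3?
Computing the sequence terms: 3, 12, 48, 192, 768
Adding these values together:

1023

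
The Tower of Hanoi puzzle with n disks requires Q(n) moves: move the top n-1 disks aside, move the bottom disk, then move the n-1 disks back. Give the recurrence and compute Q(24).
Moving n disks = move the top n-1 disks aside (Q(n-1) moves) + move the largest disk (1 move) + move the n-1 disks back on top (Q(n-1) moves), so Q(n) = 2Q(n-1) + 1, with Q(1) = 1 (a single disk takes one move).
First terms: 1, 3, 7, 15, 31, 63, … — each is one less than a power of 2. Indeed Q(n) + 1 = 2(Q(n-1) + 1) with Q(1) + 1 = 2, so Q(n) + 1 = 2ⁿ and Q(n) = 2ⁿ - 1.
Hence Q(24) = 2^24 - 1 = 16777216 - 1 = 16777215.

Q(n) = 2Q(n-1) + 1, Q(1) = 1; Q(24) = 16777215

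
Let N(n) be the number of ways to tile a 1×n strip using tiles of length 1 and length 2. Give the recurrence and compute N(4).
Condition on the last tile: it has length 1 (leaving a 1×(n-1) strip) or length 2 (leaving a 1×(n-2) strip), so N(n) = N(n-1) + N(n-2) (order-2 linear recurrence).
For 0 ≤ i < 2 only unit tiles fit, so N(i) = 1.
Iterating the recurrence: N(2) = 2, N(3) = 3, N(4) = 5.

N(n) = N(n-1) + N(n-2), with N(i) = 1 for 0 ≤ i < 2; N(4) = 5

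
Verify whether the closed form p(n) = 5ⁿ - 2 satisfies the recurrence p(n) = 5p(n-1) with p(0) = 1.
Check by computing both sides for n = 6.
From the recurrence with p(0) = 1:
  p(0) = 1, p(1) = 5, p(2) = 25, p(3) = 125, p(4) = 625, p(5) = 3125, p(6) = 15625
  so the recurrence gives p(6) = 15625.
From the proposed closed form p(n) = 5ⁿ - 2:
  p(6) = 15623.
The recurrence gives 15625 but the closed form gives 15623, so the closed form does not satisfy the recurrence.

No, the closed form is incorrect.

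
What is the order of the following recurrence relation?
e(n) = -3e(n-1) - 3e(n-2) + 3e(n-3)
The order is the largest lag k for which e(n-k) appears. Here the deepest term is e(n-3), so the order is 3.

Order 3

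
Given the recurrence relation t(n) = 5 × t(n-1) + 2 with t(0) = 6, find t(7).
Computing step by step:
t(0) = 6
t(1) = 5 × 6 + 2 = 32
t(2) = 5 × 32 + 2 = 162
t(3) = 5 × 162 + 2 = 812
t(4) = 5 × 812 + 2 = 4062
t(5) = 5 × 4062 + 2 = 20312
t(6) = 5 × 20312 + 2 = 101562
t(7) = 5 × 101562 + 2 = 507812

507812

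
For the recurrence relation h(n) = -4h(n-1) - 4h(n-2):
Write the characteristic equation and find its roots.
Substitute h(n) = rⁿ and divide through by rⁿ⁻²: r² + 4r + 4 = 0
Factor: (r + 2)² = 0, so r = -2 (double root).
General solution: h(n) = (A + Bn)·(-2)ⁿ

Characteristic: r² + 4r + 4 = 0, Roots: r = -2 (double root)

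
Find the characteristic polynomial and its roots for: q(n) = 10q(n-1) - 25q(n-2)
Substitute q(n) = rⁿ and divide through by rⁿ⁻²: r² - 10r + 25 = 0
Factor: (r - 5)² = 0, so r = 5 (double root).
General solution: q(n) = (A + Bn)·5ⁿ

Characteristic: r² - 10r + 25 = 0, Roots: r = 5 (double root)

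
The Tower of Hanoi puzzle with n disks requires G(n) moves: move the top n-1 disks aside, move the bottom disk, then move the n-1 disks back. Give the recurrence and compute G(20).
Moving n disks = move the top n-1 disks aside (G(n-1) moves) + move the largest disk (1 move) + move the n-1 disks back on top (G(n-1) moves), so G(n) = 2G(n-1) + 1, with G(1) = 1 (a single disk takes one move).
First terms: 1, 3, 7, 15, 31, 63, … — each is one less than a power of 2. Indeed G(n) + 1 = 2(G(n-1) + 1) with G(1) + 1 = 2, so G(n) + 1 = 2ⁿ and G(n) = 2ⁿ - 1.
Hence G(20) = 2^20 - 1 = 1048576 - 1 = 1048575.

G(n) = 2G(n-1) + 1, G(1) = 1; G(20) = 1048575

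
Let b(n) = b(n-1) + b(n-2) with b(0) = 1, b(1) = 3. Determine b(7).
Computing the sequence terms:
1, 3, 4, 7, 11, 18, 29, 47

47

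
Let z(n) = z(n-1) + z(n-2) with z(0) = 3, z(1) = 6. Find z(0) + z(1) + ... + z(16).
Computing the sequence terms: 3, 6, 9, 15, 24, 39, 63, 102, 165, 267, 432, 699, 1131, 1830, 2961, 4791, 7752
Adding these values together:

20289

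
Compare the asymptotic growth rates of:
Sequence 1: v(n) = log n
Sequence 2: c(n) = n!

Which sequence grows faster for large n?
Comparing growth rates:
Growth-rate hierarchy: log n ≺ any polynomial ≺ any exponential cⁿ (c>1) ≺ n! ≺ nⁿ.
factorial dominates logarithmic asymptotically.

c(n) grows faster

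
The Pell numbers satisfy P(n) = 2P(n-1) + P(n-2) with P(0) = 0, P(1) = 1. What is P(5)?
Computing the sequence terms:
0, 1, 2, 5, 12, 29

29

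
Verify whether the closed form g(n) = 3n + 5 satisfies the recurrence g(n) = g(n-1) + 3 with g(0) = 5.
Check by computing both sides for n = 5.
From the recurrence with g(0) = 5:
  g(0) = 5, g(1) = 8, g(2) = 11, g(3) = 14, g(4) = 17, g(5) = 20
  so the recurrence gives g(5) = 20.
From the proposed closed form g(n) = 3n + 5:
  g(5) = 20.
Both sides give 20 at n = 5, and the initial condition(s) match, so the closed form is consistent.

Yes, the closed form is correct.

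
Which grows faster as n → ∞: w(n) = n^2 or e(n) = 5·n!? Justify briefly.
Comparing growth rates:
Growth-rate hierarchy: log n ≺ any polynomial ≺ any exponential cⁿ (c>1) ≺ n! ≺ nⁿ.
factorial dominates polynomial degree 2 asymptotically.

e(n) grows faster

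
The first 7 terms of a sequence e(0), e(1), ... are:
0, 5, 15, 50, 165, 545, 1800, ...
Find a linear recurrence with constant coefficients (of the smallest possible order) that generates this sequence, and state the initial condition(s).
Look for the lowest-order linear relation among consecutive terms.
Observation: e(n) - 3·e(n-1) - (1)·e(n-2) = 0 holds for the shown terms, and no order-1 relation e(n) = α·e(n-1) + β fits.
Check at n=3: 3·15 + (1)·5 = 50. ✓

e(n) = 3e(n-1) + e(n-2), e(0) = 0, e(1) = 5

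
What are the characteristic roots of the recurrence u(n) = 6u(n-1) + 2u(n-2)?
Substitute u(n) = rⁿ and divide through by rⁿ⁻²: r² - 6r - 2 = 0
Discriminant: 6² + 4·2 = 44, not a perfect square, so by the quadratic formula r = (6 ± √44)/2.
General solution: u(n) = A·r₁ⁿ + B·r₂ⁿ where r₁,r₂ = (6 ± √44)/2

Characteristic: r² - 6r - 2 = 0, Roots: r = (6 ± √44)/2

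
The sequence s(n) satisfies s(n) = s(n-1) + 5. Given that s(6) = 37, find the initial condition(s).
s(6) = s(0) + 6·5, so s(0) = 37 - 30 = 7.

s(0) = 7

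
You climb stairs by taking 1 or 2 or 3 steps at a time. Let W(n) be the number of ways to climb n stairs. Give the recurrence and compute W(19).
Condition on the size of the last step (1 to 3): before it there were n-1, …, n-3 stairs climbed, and these cases are disjoint, so W(n) = W(n-1) + W(n-2) + W(n-3) (order-3 linear recurrence).
Initial conditions by direct count (compositions of i into parts ≤ 3): W(1) = 1; W(2) = 2; W(3) = 4.
Iterating the recurrence: W(4) = 7, W(5) = 13, W(6) = 24, W(7) = 44, W(8) = 81, W(9) = 149, W(10) = 274, W(11) = 504, W(12) = 927, W(13) = 1705, W(14) = 3136, W(15) = 5768, W(16) = 10609, W(17) = 19513, W(18) = 35890, W(19) = 66012.

W(n) = W(n-1) + W(n-2) + W(n-3), W(1) = 1, W(2) = 2, W(3) = 4; W(19) = 66012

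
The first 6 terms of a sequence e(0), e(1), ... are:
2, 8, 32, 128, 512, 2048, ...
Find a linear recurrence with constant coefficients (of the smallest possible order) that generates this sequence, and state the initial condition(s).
Look for the lowest-order linear relation among consecutive terms.
Observation: each term is 4× the previous.
Check at n=2: 4·8 = 32. ✓

e(n) = 4 × e(n-1), e(0) = 2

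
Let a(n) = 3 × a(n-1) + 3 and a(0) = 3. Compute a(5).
Computing step by step:
a(0) = 3
a(1) = 3 × 3 + 3 = 12
a(2) = 3 × 12 + 3 = 39
a(3) = 3 × 39 + 3 = 120
a(4) = 3 × 120 + 3 = 363
a(5) = 3 × 363 + 3 = 1092

1092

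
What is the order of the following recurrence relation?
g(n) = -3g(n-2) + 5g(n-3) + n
The order is the largest lag k for which g(n-k) appears. Here the deepest term is g(n-3) (the n term is non-homogeneous and does not affect the order), so the order is 3.

Order 3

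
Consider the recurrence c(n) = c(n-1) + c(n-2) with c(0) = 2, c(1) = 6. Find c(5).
Computing the sequence terms:
2, 6, 8, 14, 22, 36

36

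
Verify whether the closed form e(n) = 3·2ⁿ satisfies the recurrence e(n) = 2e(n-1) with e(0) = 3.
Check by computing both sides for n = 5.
From the recurrence with e(0) = 3:
  e(0) = 3, e(1) = 6, e(2) = 12, e(3) = 24, e(4) = 48, e(5) = 96
  so the recurrence gives e(5) = 96.
From the proposed closed form e(n) = 3·2ⁿ:
  e(5) = 96.
Both sides give 96 at n = 5, and the initial condition(s) match, so the closed form is consistent.

Yes, the closed form is correct.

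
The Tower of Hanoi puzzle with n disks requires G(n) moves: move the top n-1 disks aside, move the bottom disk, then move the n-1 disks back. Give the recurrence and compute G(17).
Moving n disks = move the top n-1 disks aside (G(n-1) moves) + move the largest disk (1 move) + move the n-1 disks back on top (G(n-1) moves), so G(n) = 2G(n-1) + 1, with G(1) = 1 (a single disk takes one move).
First terms: 1, 3, 7, 15, 31, 63, … — each is one less than a power of 2. Indeed G(n) + 1 = 2(G(n-1) + 1) with G(1) + 1 = 2, so G(n) + 1 = 2ⁿ and G(n) = 2ⁿ - 1.
Hence G(17) = 2^17 - 1 = 131072 - 1 = 131071.

G(n) = 2G(n-1) + 1, G(1) = 1; G(17) = 131071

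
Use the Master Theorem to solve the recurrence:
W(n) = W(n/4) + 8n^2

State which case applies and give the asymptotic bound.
Master Theorem template: W(n) = a·W(n/b) + f(n).
Here: a=1, b=4, f(n)=8n^2
Compute log_b(a) = log_4(1) = 0.
f(n) = 8n^2 = Ω(n^(0+ε)) with ε = 2, and the regularity condition holds (a·f(n/b) = (a/b^2)·f(n) with a/b^2 = 4^-2 < 1). Case 3: W(n) = Θ(f(n)) = Θ(n^2).

Case 3: W(n) = Θ(n^2)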